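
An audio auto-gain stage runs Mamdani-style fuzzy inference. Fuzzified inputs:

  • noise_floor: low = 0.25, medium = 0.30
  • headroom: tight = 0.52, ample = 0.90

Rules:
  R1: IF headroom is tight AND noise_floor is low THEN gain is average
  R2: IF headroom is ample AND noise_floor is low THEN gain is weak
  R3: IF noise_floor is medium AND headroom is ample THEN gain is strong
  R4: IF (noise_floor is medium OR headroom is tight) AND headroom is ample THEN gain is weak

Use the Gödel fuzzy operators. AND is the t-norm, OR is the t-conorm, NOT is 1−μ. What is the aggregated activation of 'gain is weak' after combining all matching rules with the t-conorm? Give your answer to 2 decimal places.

0.52

R1: tight=0.52, low=0.25; AND[min(a, b)] → w = 0.25
R2: ample=0.90, low=0.25; AND[min(a, b)] → w = 0.25
R3: medium=0.30, ample=0.90; AND[min(a, b)] → w = 0.30
R4: (medium=0.30 OR tight=0.52) = 0.52; AND[min(a, b)] with ample=0.90 → w = 0.52
Rules with consequent 'weak': {R2, R4} → strengths 0.25, 0.52
Aggregate via t-conorm [max(a, b)]: 0.52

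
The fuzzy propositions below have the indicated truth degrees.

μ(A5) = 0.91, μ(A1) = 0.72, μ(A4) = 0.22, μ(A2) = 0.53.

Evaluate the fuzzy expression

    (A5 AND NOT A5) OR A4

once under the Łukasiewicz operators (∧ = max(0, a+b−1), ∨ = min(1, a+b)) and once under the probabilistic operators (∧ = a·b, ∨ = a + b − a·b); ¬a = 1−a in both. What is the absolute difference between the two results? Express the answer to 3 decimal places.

Under Łukasiewicz:
  NOT A5 = 1 − 0.91 = 0.09
  A5 AND NOT A5 = max(0, a+b−1) on (0.91, 0.09) = 0.00
  (A5 AND NOT A5) OR A4 = min(1, a+b) on (0.00, 0.22) = 0.22
  → value = 0.2200
Under probabilistic:
  NOT A5 = 1 − 0.9100 = 0.0900
  A5 AND NOT A5 = a·b on (0.9100, 0.0900) = 0.0819
  (A5 AND NOT A5) OR A4 = a + b − a·b on (0.0819, 0.2200) = 0.2839
  → value = 0.2839
|0.2200 − 0.2839| = 0.064

0.064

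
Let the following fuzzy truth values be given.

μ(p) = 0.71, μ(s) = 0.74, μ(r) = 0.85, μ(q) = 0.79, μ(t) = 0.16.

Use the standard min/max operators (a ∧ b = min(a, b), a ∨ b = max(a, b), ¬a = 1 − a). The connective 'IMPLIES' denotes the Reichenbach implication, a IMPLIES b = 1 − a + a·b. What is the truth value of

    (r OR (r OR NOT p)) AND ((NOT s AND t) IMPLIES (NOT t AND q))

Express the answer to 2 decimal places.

0.85

NOT p = 1 − 0.71 = 0.29
r OR NOT p = max(a, b) on (0.85, 0.29) = 0.85
r OR (r OR NOT p) = max(a, b) on (0.85, 0.85) = 0.85
NOT s = 1 − 0.74 = 0.26
NOT s AND t = min(a, b) on (0.26, 0.16) = 0.16
NOT t = 1 − 0.16 = 0.84
NOT t AND q = min(a, b) on (0.84, 0.79) = 0.79
(NOT s AND t) IMPLIES (NOT t AND q)  [Reichenbach: 1 − a + a·b] with a=0.16, b=0.79 → 0.97
(r OR (r OR NOT p)) AND ((NOT s AND t) IMPLIES (NOT t AND q)) = min(a, b) on (0.85, 0.97) = 0.85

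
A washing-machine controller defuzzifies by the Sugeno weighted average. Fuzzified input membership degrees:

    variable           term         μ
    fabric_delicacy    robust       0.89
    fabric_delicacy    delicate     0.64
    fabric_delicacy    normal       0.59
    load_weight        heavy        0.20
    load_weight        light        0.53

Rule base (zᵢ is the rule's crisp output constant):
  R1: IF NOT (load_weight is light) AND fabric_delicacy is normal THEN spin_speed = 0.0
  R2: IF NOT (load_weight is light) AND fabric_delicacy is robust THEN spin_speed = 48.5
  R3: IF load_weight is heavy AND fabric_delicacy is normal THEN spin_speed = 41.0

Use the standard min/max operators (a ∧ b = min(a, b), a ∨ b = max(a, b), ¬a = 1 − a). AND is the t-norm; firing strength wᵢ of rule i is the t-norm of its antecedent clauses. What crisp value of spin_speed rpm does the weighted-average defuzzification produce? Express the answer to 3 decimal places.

27.189

R1 (z=0.0): ¬light=1−0.53=0.47, normal=0.59; AND[min(a, b)] → w = 0.47
R2 (z=48.5): ¬light=1−0.53=0.47, robust=0.89; AND[min(a, b)] → w = 0.47
R3 (z=41.0): heavy=0.20, normal=0.59; AND[min(a, b)] → w = 0.20
Weighted average = (0.47·0.0 + 0.47·48.5 + 0.20·41.0) / (0.47 + 0.47 + 0.20)
  = 30.9950 / 1.1400 = 27.189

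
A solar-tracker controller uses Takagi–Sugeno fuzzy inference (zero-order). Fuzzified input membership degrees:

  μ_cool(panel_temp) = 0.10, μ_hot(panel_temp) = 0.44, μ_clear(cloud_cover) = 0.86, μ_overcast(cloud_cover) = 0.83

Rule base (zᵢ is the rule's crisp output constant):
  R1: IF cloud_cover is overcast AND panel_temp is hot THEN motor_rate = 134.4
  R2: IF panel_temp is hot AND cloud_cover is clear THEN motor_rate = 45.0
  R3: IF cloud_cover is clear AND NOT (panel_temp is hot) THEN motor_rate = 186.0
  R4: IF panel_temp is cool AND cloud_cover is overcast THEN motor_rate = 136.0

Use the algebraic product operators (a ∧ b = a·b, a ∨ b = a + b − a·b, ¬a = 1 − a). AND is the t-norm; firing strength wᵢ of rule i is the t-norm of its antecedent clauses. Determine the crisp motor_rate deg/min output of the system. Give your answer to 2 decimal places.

R1 (z=134.4): overcast=0.83, hot=0.44; AND[a·b] → w = 0.3652
R2 (z=45.0): hot=0.44, clear=0.86; AND[a·b] → w = 0.3784
R3 (z=186.0): clear=0.86, ¬hot=1−0.44=0.56; AND[a·b] → w = 0.4816
R4 (z=136.0): cool=0.10, overcast=0.83; AND[a·b] → w = 0.0830
Weighted average = (0.3652·134.4 + 0.3784·45.0 + 0.4816·186.0 + 0.0830·136.0) / (0.3652 + 0.3784 + 0.4816 + 0.0830)
  = 166.9765 / 1.3082 = 127.64

127.64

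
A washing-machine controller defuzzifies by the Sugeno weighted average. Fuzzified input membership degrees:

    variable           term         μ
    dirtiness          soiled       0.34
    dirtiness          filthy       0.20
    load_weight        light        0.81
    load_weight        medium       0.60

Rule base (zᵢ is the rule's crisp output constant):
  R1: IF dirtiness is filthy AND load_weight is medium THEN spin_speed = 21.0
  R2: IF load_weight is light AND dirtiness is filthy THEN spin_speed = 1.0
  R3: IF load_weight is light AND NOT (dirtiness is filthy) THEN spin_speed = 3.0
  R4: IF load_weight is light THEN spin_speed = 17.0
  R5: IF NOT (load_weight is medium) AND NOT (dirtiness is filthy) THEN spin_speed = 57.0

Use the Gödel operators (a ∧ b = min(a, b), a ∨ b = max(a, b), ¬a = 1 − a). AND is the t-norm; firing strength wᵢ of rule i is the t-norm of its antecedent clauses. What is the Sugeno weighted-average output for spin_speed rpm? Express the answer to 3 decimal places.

17.996

R1 (z=21.0): filthy=0.20, medium=0.60; AND[min(a, b)] → w = 0.20
R2 (z=1.0): light=0.81, filthy=0.20; AND[min(a, b)] → w = 0.20
R3 (z=3.0): light=0.81, ¬filthy=1−0.20=0.80; AND[min(a, b)] → w = 0.80
R4 (z=17.0): light=0.81 → w = 0.81
R5 (z=57.0): ¬medium=1−0.60=0.40, ¬filthy=1−0.20=0.80; AND[min(a, b)] → w = 0.40
Weighted average = (0.20·21.0 + 0.20·1.0 + 0.80·3.0 + 0.81·17.0 + 0.40·57.0) / (0.20 + 0.20 + 0.80 + 0.81 + 0.40)
  = 43.3700 / 2.4100 = 17.996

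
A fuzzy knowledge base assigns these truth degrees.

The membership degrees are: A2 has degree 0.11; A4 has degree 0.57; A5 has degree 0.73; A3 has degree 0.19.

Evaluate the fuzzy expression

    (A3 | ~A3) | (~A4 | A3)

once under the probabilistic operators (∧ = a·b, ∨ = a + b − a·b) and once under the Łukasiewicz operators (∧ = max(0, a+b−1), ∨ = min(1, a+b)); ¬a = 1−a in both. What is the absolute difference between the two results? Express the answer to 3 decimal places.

Under probabilistic:
  ~A3 = 1 − 0.1900 = 0.8100
  A3 | ~A3 = a + b − a·b on (0.1900, 0.8100) = 0.8461
  ~A4 = 1 − 0.5700 = 0.4300
  ~A4 | A3 = a + b − a·b on (0.4300, 0.1900) = 0.5383
  (A3 | ~A3) | (~A4 | A3) = a + b − a·b on (0.8461, 0.5383) = 0.9289
  → value = 0.9289
Under Łukasiewicz:
  ~A3 = 1 − 0.19 = 0.81
  A3 | ~A3 = min(1, a+b) on (0.19, 0.81) = 1.00
  ~A4 = 1 − 0.57 = 0.43
  ~A4 | A3 = min(1, a+b) on (0.43, 0.19) = 0.62
  (A3 | ~A3) | (~A4 | A3) = min(1, a+b) on (1.00, 0.62) = 1.00
  → value = 1.0000
|0.9289 − 1.0000| = 0.071

0.071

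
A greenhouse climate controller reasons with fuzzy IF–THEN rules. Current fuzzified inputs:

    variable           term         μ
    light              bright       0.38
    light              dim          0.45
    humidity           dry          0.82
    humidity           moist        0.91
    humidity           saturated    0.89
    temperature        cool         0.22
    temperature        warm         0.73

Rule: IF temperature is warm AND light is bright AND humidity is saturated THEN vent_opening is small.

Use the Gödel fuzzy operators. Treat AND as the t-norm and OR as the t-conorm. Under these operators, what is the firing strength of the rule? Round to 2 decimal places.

firing strength: warm=0.73, bright=0.38, saturated=0.89; AND[min(a, b)] → w = 0.38

0.38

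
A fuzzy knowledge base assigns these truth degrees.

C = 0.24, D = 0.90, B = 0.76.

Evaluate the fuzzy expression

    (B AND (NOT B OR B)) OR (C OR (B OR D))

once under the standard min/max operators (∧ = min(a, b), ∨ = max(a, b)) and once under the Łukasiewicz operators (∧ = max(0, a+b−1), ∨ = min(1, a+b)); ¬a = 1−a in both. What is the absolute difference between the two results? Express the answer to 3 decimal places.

0.100

Under standard min/max:
  NOT B = 1 − 0.76 = 0.24
  NOT B OR B = max(a, b) on (0.24, 0.76) = 0.76
  B AND (NOT B OR B) = min(a, b) on (0.76, 0.76) = 0.76
  B OR D = max(a, b) on (0.76, 0.90) = 0.90
  C OR (B OR D) = max(a, b) on (0.24, 0.90) = 0.90
  (B AND (NOT B OR B)) OR (C OR (B OR D)) = max(a, b) on (0.76, 0.90) = 0.90
  → value = 0.9000
Under Łukasiewicz:
  NOT B = 1 − 0.76 = 0.24
  NOT B OR B = min(1, a+b) on (0.24, 0.76) = 1.00
  B AND (NOT B OR B) = max(0, a+b−1) on (0.76, 1.00) = 0.76
  B OR D = min(1, a+b) on (0.76, 0.90) = 1.00
  C OR (B OR D) = min(1, a+b) on (0.24, 1.00) = 1.00
  (B AND (NOT B OR B)) OR (C OR (B OR D)) = min(1, a+b) on (0.76, 1.00) = 1.00
  → value = 1.0000
|0.9000 − 1.0000| = 0.100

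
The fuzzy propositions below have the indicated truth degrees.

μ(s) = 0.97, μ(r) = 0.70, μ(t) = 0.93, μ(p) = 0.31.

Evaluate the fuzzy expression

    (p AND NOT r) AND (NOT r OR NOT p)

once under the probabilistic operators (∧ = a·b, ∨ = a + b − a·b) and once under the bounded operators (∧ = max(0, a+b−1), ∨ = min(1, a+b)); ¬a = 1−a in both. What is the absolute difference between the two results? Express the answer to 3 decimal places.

0.073

Under probabilistic:
  NOT r = 1 − 0.7000 = 0.3000
  p AND NOT r = a·b on (0.3100, 0.3000) = 0.0930
  NOT r = 1 − 0.7000 = 0.3000
  NOT p = 1 − 0.3100 = 0.6900
  NOT r OR NOT p = a + b − a·b on (0.3000, 0.6900) = 0.7830
  (p AND NOT r) AND (NOT r OR NOT p) = a·b on (0.0930, 0.7830) = 0.0728
  → value = 0.0728
Under bounded:
  NOT r = 1 − 0.70 = 0.30
  p AND NOT r = max(0, a+b−1) on (0.31, 0.30) = 0.00
  NOT r = 1 − 0.70 = 0.30
  NOT p = 1 − 0.31 = 0.69
  NOT r OR NOT p = min(1, a+b) on (0.30, 0.69) = 0.99
  (p AND NOT r) AND (NOT r OR NOT p) = max(0, a+b−1) on (0.00, 0.99) = 0.00
  → value = 0.0000
|0.0728 − 0.0000| = 0.073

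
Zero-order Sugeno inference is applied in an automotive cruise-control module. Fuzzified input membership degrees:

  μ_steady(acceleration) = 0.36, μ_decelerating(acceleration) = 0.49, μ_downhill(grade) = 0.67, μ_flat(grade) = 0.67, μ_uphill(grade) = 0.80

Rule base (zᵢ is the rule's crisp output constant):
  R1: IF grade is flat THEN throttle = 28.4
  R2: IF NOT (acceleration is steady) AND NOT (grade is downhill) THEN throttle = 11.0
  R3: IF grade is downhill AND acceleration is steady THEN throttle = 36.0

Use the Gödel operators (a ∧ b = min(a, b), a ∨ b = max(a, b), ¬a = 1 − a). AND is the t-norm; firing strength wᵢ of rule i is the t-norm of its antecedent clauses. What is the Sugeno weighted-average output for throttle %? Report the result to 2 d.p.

26.19

R1 (z=28.4): flat=0.67 → w = 0.67
R2 (z=11.0): ¬steady=1−0.36=0.64, ¬downhill=1−0.67=0.33; AND[min(a, b)] → w = 0.33
R3 (z=36.0): downhill=0.67, steady=0.36; AND[min(a, b)] → w = 0.36
Weighted average = (0.67·28.4 + 0.33·11.0 + 0.36·36.0) / (0.67 + 0.33 + 0.36)
  = 35.6180 / 1.3600 = 26.19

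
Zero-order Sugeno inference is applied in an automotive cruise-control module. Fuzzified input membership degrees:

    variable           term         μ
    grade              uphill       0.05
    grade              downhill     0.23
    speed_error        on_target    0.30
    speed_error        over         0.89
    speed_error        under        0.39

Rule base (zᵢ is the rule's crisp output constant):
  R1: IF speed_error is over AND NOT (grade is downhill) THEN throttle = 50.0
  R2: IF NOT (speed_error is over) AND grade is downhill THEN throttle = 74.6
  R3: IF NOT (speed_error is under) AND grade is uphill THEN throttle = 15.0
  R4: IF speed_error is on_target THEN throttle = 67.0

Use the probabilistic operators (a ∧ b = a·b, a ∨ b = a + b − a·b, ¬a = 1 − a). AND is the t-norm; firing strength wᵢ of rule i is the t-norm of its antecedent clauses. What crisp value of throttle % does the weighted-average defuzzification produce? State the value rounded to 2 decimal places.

R1 (z=50.0): over=0.89, ¬downhill=1−0.23=0.77; AND[a·b] → w = 0.6853
R2 (z=74.6): ¬over=1−0.89=0.11, downhill=0.23; AND[a·b] → w = 0.0253
R3 (z=15.0): ¬under=1−0.39=0.61, uphill=0.05; AND[a·b] → w = 0.0305
R4 (z=67.0): on_target=0.30 → w = 0.3000
Weighted average = (0.6853·50.0 + 0.0253·74.6 + 0.0305·15.0 + 0.3000·67.0) / (0.6853 + 0.0253 + 0.0305 + 0.3000)
  = 56.7099 / 1.0411 = 54.47

54.47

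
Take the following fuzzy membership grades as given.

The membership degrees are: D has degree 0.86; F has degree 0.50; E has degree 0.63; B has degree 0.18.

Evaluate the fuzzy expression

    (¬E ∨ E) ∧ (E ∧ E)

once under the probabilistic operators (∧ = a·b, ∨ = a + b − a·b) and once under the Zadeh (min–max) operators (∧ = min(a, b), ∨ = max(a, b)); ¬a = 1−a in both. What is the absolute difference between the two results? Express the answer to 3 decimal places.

0.326

Under probabilistic:
  ¬E = 1 − 0.6300 = 0.3700
  ¬E ∨ E = a + b − a·b on (0.3700, 0.6300) = 0.7669
  E ∧ E = a·b on (0.6300, 0.6300) = 0.3969
  (¬E ∨ E) ∧ (E ∧ E) = a·b on (0.7669, 0.3969) = 0.3044
  → value = 0.3044
Under Zadeh (min–max):
  ¬E = 1 − 0.63 = 0.37
  ¬E ∨ E = max(a, b) on (0.37, 0.63) = 0.63
  E ∧ E = min(a, b) on (0.63, 0.63) = 0.63
  (¬E ∨ E) ∧ (E ∧ E) = min(a, b) on (0.63, 0.63) = 0.63
  → value = 0.6300
|0.3044 − 0.6300| = 0.326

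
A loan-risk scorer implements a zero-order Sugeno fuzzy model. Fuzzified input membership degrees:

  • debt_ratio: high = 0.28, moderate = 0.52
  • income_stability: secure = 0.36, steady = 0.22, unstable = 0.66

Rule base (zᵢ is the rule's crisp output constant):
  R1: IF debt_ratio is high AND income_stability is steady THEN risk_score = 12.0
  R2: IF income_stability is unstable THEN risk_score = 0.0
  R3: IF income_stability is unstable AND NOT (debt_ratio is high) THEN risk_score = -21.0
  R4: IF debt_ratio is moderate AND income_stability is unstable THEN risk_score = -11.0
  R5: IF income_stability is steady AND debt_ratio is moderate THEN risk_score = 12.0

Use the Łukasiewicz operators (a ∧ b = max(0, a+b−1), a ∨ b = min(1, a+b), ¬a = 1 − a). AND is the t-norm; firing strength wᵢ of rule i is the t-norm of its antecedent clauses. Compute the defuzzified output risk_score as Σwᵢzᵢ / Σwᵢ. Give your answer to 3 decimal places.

-8.164

R1 (z=12.0): high=0.28, steady=0.22; AND[max(0, a+b−1)] → w = 0.00
R2 (z=0.0): unstable=0.66 → w = 0.66
R3 (z=-21.0): unstable=0.66, ¬high=1−0.28=0.72; AND[max(0, a+b−1)] → w = 0.38
R4 (z=-11.0): moderate=0.52, unstable=0.66; AND[max(0, a+b−1)] → w = 0.18
R5 (z=12.0): steady=0.22, moderate=0.52; AND[max(0, a+b−1)] → w = 0.00
Weighted average = (0.00·12.0 + 0.66·0.0 + 0.38·-21.0 + 0.18·-11.0 + 0.00·12.0) / (0.00 + 0.66 + 0.38 + 0.18 + 0.00)
  = -9.9600 / 1.2200 = -8.164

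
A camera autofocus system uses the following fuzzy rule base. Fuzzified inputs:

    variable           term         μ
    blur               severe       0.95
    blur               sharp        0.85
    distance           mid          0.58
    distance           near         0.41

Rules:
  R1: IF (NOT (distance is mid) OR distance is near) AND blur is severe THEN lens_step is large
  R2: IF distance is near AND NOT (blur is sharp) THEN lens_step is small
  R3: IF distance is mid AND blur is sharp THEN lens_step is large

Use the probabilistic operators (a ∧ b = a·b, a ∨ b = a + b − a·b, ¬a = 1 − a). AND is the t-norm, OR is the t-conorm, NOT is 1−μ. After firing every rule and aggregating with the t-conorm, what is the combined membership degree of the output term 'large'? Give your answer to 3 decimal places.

R1: (¬mid=1−0.58=0.42 OR near=0.41) = 0.6578; AND[a·b] with severe=0.95 → w = 0.6249
R2: near=0.41, ¬sharp=1−0.85=0.15; AND[a·b] → w = 0.0615
R3: mid=0.58, sharp=0.85; AND[a·b] → w = 0.4930
Rules with consequent 'large': {R1, R3} → strengths 0.6249, 0.4930
Aggregate via t-conorm [a + b − a·b]: 0.8098

0.810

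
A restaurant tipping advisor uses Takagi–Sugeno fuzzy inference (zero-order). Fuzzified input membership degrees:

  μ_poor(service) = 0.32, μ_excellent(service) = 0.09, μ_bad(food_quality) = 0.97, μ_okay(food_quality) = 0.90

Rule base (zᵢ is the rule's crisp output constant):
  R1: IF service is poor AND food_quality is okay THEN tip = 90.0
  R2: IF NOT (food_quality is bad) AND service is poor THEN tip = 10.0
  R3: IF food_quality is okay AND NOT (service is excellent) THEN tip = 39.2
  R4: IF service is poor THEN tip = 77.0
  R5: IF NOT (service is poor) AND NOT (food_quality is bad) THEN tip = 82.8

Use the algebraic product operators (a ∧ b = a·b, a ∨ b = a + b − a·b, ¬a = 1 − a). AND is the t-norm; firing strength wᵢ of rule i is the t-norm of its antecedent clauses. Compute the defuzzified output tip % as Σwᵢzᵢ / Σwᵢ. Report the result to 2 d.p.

57.96

R1 (z=90.0): poor=0.32, okay=0.90; AND[a·b] → w = 0.2880
R2 (z=10.0): ¬bad=1−0.97=0.03, poor=0.32; AND[a·b] → w = 0.0096
R3 (z=39.2): okay=0.90, ¬excellent=1−0.09=0.91; AND[a·b] → w = 0.8190
R4 (z=77.0): poor=0.32 → w = 0.3200
R5 (z=82.8): ¬poor=1−0.32=0.68, ¬bad=1−0.97=0.03; AND[a·b] → w = 0.0204
Weighted average = (0.2880·90.0 + 0.0096·10.0 + 0.8190·39.2 + 0.3200·77.0 + 0.0204·82.8) / (0.2880 + 0.0096 + 0.8190 + 0.3200 + 0.0204)
  = 84.4499 / 1.4570 = 57.96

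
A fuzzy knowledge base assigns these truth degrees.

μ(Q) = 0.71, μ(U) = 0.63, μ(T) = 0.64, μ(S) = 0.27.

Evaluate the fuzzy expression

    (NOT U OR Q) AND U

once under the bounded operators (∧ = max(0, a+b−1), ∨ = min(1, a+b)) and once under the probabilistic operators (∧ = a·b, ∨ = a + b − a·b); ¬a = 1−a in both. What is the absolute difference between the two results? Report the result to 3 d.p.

0.115

Under bounded:
  NOT U = 1 − 0.63 = 0.37
  NOT U OR Q = min(1, a+b) on (0.37, 0.71) = 1.00
  (NOT U OR Q) AND U = max(0, a+b−1) on (1.00, 0.63) = 0.63
  → value = 0.6300
Under probabilistic:
  NOT U = 1 − 0.6300 = 0.3700
  NOT U OR Q = a + b − a·b on (0.3700, 0.7100) = 0.8173
  (NOT U OR Q) AND U = a·b on (0.8173, 0.6300) = 0.5149
  → value = 0.5149
|0.6300 − 0.5149| = 0.115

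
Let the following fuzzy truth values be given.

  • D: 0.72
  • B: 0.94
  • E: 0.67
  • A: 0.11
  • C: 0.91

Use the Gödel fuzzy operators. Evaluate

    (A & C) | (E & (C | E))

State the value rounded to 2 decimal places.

0.67

A & C = min(a, b) on (0.11, 0.91) = 0.11
C | E = max(a, b) on (0.91, 0.67) = 0.91
E & (C | E) = min(a, b) on (0.67, 0.91) = 0.67
(A & C) | (E & (C | E)) = max(a, b) on (0.11, 0.67) = 0.67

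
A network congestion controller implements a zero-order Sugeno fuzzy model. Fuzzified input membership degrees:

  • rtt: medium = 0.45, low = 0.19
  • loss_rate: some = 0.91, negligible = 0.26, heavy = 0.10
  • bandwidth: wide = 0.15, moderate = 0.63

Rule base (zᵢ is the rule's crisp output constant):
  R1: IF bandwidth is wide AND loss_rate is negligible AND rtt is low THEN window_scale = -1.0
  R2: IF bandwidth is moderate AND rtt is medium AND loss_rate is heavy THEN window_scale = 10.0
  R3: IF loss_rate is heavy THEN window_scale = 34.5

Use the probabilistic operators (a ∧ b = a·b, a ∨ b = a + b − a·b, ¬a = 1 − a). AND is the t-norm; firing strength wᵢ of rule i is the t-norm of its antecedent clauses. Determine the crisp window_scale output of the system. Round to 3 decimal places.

27.446

R1 (z=-1.0): wide=0.15, negligible=0.26, low=0.19; AND[a·b] → w = 0.0074
R2 (z=10.0): moderate=0.63, medium=0.45, heavy=0.10; AND[a·b] → w = 0.0284
R3 (z=34.5): heavy=0.10 → w = 0.1000
Weighted average = (0.0074·-1.0 + 0.0284·10.0 + 0.1000·34.5) / (0.0074 + 0.0284 + 0.1000)
  = 3.7261 / 0.1358 = 27.446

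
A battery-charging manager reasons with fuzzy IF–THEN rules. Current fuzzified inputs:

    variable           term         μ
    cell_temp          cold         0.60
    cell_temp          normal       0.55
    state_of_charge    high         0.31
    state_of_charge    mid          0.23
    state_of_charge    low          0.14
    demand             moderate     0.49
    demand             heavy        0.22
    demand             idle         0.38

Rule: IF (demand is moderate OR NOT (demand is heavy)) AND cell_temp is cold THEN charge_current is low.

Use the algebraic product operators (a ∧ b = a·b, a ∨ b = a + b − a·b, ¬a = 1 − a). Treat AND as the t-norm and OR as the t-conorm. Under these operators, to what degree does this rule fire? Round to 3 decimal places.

firing strength: (moderate=0.49 OR ¬heavy=1−0.22=0.78) = 0.8878; AND[a·b] with cold=0.60 → w = 0.5327

0.533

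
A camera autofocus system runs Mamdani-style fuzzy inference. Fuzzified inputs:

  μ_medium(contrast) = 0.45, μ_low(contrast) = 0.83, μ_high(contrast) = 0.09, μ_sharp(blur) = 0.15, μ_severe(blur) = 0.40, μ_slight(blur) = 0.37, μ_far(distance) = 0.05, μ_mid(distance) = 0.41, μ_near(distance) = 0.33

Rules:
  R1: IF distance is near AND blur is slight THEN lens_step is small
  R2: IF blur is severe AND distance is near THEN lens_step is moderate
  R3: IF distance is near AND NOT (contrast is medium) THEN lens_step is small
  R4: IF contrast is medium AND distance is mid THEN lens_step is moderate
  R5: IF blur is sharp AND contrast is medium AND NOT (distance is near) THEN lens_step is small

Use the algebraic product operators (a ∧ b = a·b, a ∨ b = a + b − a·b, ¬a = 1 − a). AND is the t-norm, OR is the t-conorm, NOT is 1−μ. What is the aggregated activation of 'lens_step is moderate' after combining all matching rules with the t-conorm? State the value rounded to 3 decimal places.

0.292

R1: near=0.33, slight=0.37; AND[a·b] → w = 0.1221
R2: severe=0.40, near=0.33; AND[a·b] → w = 0.1320
R3: near=0.33, ¬medium=1−0.45=0.55; AND[a·b] → w = 0.1815
R4: medium=0.45, mid=0.41; AND[a·b] → w = 0.1845
R5: sharp=0.15, medium=0.45, ¬near=1−0.33=0.67; AND[a·b] → w = 0.0452
Rules with consequent 'moderate': {R2, R4} → strengths 0.1320, 0.1845
Aggregate via t-conorm [a + b − a·b]: 0.2921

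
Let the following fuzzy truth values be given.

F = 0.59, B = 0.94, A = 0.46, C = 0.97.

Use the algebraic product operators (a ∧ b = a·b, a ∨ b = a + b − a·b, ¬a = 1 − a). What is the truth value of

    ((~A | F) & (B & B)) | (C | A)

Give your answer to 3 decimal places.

~A = 1 − 0.4600 = 0.5400
~A | F = a + b − a·b on (0.5400, 0.5900) = 0.8114
B & B = a·b on (0.9400, 0.9400) = 0.8836
(~A | F) & (B & B) = a·b on (0.8114, 0.8836) = 0.7170
C | A = a + b − a·b on (0.9700, 0.4600) = 0.9838
((~A | F) & (B & B)) | (C | A) = a + b − a·b on (0.7170, 0.9838) = 0.9954

0.995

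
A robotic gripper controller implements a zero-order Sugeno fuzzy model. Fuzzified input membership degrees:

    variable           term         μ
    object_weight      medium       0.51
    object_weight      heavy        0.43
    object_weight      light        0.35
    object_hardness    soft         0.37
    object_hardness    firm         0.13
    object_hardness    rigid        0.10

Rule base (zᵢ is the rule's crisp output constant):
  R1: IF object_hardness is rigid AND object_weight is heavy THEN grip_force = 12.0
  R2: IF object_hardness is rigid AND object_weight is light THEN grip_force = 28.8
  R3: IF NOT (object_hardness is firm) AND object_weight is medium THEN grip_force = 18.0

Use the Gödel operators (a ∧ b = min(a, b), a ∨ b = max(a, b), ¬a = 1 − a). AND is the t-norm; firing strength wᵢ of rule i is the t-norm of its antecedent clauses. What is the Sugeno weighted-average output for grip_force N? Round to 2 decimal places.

18.68

R1 (z=12.0): rigid=0.10, heavy=0.43; AND[min(a, b)] → w = 0.10
R2 (z=28.8): rigid=0.10, light=0.35; AND[min(a, b)] → w = 0.10
R3 (z=18.0): ¬firm=1−0.13=0.87, medium=0.51; AND[min(a, b)] → w = 0.51
Weighted average = (0.10·12.0 + 0.10·28.8 + 0.51·18.0) / (0.10 + 0.10 + 0.51)
  = 13.2600 / 0.7100 = 18.68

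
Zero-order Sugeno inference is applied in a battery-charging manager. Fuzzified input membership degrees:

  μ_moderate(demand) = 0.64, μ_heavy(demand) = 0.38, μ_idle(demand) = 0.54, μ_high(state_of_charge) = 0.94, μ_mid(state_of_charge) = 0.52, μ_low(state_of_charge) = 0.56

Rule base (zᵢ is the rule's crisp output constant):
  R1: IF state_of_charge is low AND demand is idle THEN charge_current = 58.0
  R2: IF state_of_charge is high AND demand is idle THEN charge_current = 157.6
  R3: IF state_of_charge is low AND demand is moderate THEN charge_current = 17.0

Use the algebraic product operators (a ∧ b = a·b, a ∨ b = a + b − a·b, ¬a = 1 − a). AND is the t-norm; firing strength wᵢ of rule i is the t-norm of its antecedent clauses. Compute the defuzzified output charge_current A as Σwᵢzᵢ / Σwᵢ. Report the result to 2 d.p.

R1 (z=58.0): low=0.56, idle=0.54; AND[a·b] → w = 0.3024
R2 (z=157.6): high=0.94, idle=0.54; AND[a·b] → w = 0.5076
R3 (z=17.0): low=0.56, moderate=0.64; AND[a·b] → w = 0.3584
Weighted average = (0.3024·58.0 + 0.5076·157.6 + 0.3584·17.0) / (0.3024 + 0.5076 + 0.3584)
  = 103.6298 / 1.1684 = 88.69

88.69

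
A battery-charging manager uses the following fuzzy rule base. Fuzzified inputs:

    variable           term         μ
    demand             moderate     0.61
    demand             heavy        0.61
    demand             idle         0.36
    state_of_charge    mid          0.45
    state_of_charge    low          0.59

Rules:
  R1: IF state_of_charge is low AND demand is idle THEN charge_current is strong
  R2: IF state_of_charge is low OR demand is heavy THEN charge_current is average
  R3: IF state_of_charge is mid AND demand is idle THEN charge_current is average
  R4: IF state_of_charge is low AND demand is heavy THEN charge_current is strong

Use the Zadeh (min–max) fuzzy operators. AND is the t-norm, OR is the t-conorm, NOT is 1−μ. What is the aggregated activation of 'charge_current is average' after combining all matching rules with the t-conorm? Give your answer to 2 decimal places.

R1: low=0.59, idle=0.36; AND[min(a, b)] → w = 0.36
R2: low=0.59, heavy=0.61; OR[max(a, b)] → w = 0.61
R3: mid=0.45, idle=0.36; AND[min(a, b)] → w = 0.36
R4: low=0.59, heavy=0.61; AND[min(a, b)] → w = 0.59
Rules with consequent 'average': {R2, R3} → strengths 0.61, 0.36
Aggregate via t-conorm [max(a, b)]: 0.61

0.61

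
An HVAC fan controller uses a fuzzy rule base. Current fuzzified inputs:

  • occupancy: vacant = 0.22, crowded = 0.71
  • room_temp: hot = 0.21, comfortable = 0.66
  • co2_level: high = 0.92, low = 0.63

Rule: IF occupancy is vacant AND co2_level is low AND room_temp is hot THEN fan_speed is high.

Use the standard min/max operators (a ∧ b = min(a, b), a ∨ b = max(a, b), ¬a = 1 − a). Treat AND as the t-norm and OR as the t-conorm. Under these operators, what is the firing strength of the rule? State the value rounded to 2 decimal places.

firing strength: vacant=0.22, low=0.63, hot=0.21; AND[min(a, b)] → w = 0.21

0.21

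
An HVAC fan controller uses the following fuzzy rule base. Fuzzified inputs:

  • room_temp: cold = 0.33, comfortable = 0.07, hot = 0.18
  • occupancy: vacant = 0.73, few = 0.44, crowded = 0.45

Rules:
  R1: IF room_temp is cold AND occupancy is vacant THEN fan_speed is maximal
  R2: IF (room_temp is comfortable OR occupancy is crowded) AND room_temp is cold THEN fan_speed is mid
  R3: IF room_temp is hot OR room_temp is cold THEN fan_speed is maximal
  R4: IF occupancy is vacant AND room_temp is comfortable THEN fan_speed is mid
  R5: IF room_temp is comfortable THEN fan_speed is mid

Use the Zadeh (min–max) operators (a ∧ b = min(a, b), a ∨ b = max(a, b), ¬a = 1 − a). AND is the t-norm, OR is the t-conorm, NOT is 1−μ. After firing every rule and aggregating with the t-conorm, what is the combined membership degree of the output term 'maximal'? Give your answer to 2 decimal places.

R1: cold=0.33, vacant=0.73; AND[min(a, b)] → w = 0.33
R2: (comfortable=0.07 OR crowded=0.45) = 0.45; AND[min(a, b)] with cold=0.33 → w = 0.33
R3: hot=0.18, cold=0.33; OR[max(a, b)] → w = 0.33
R4: vacant=0.73, comfortable=0.07; AND[min(a, b)] → w = 0.07
R5: comfortable=0.07 → w = 0.07
Rules with consequent 'maximal': {R1, R3} → strengths 0.33, 0.33
Aggregate via t-conorm [max(a, b)]: 0.33

0.33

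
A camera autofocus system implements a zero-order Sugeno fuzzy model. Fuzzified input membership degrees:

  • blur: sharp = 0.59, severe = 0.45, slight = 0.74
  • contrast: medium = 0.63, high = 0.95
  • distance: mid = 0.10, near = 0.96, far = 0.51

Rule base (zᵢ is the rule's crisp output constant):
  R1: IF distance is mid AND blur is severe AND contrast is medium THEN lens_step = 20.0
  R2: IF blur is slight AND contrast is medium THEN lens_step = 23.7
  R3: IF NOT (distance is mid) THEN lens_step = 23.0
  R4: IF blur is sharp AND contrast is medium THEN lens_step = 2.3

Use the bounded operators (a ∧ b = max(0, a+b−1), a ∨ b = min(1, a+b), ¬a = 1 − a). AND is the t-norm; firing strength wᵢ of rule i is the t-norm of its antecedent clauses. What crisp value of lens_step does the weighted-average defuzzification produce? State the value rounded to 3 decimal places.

R1 (z=20.0): mid=0.10, severe=0.45, medium=0.63; AND[max(0, a+b−1)] → w = 0.00
R2 (z=23.7): slight=0.74, medium=0.63; AND[max(0, a+b−1)] → w = 0.37
R3 (z=23.0): ¬mid=1−0.10=0.90 → w = 0.90
R4 (z=2.3): sharp=0.59, medium=0.63; AND[max(0, a+b−1)] → w = 0.22
Weighted average = (0.00·20.0 + 0.37·23.7 + 0.90·23.0 + 0.22·2.3) / (0.00 + 0.37 + 0.90 + 0.22)
  = 29.9750 / 1.4900 = 20.117

20.117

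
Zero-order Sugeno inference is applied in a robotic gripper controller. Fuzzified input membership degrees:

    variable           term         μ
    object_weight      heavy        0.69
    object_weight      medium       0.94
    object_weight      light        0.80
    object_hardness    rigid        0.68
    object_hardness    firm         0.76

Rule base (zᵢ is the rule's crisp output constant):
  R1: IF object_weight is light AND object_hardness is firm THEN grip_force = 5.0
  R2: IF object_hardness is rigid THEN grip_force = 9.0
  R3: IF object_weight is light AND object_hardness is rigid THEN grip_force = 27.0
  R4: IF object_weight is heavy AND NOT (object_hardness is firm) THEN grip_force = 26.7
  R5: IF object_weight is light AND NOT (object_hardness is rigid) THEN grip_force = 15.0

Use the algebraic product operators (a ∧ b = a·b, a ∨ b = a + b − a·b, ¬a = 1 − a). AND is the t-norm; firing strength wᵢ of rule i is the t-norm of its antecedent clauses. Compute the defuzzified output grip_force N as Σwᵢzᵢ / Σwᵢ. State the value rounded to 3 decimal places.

R1 (z=5.0): light=0.80, firm=0.76; AND[a·b] → w = 0.6080
R2 (z=9.0): rigid=0.68 → w = 0.6800
R3 (z=27.0): light=0.80, rigid=0.68; AND[a·b] → w = 0.5440
R4 (z=26.7): heavy=0.69, ¬firm=1−0.76=0.24; AND[a·b] → w = 0.1656
R5 (z=15.0): light=0.80, ¬rigid=1−0.68=0.32; AND[a·b] → w = 0.2560
Weighted average = (0.6080·5.0 + 0.6800·9.0 + 0.5440·27.0 + 0.1656·26.7 + 0.2560·15.0) / (0.6080 + 0.6800 + 0.5440 + 0.1656 + 0.2560)
  = 32.1095 / 2.2536 = 14.248

14.248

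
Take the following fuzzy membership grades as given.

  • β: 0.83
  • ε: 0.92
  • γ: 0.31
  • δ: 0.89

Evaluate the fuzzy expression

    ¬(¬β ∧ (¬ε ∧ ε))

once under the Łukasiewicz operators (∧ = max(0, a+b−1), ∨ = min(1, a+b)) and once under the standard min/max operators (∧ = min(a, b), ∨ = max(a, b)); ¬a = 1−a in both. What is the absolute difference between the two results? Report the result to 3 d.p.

Under Łukasiewicz:
  ¬β = 1 − 0.83 = 0.17
  ¬ε = 1 − 0.92 = 0.08
  ¬ε ∧ ε = max(0, a+b−1) on (0.08, 0.92) = 0.00
  ¬β ∧ (¬ε ∧ ε) = max(0, a+b−1) on (0.17, 0.00) = 0.00
  ¬(¬β ∧ (¬ε ∧ ε)) = 1 − 0.00 = 1.00
  → value = 1.0000
Under standard min/max:
  ¬β = 1 − 0.83 = 0.17
  ¬ε = 1 − 0.92 = 0.08
  ¬ε ∧ ε = min(a, b) on (0.08, 0.92) = 0.08
  ¬β ∧ (¬ε ∧ ε) = min(a, b) on (0.17, 0.08) = 0.08
  ¬(¬β ∧ (¬ε ∧ ε)) = 1 − 0.08 = 0.92
  → value = 0.9200
|1.0000 − 0.9200| = 0.080

0.080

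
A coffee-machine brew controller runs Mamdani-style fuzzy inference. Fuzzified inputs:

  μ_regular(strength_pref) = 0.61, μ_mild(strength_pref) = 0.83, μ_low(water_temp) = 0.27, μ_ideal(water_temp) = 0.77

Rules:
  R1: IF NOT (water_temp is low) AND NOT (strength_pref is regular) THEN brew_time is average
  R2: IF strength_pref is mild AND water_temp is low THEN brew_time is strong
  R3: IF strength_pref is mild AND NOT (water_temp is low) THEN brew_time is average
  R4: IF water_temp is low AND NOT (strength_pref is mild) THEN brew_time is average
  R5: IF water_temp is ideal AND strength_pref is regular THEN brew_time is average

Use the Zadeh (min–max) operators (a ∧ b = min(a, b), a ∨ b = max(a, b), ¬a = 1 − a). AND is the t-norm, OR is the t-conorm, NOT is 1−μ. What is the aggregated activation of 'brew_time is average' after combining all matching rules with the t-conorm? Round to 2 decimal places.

R1: ¬low=1−0.27=0.73, ¬regular=1−0.61=0.39; AND[min(a, b)] → w = 0.39
R2: mild=0.83, low=0.27; AND[min(a, b)] → w = 0.27
R3: mild=0.83, ¬low=1−0.27=0.73; AND[min(a, b)] → w = 0.73
R4: low=0.27, ¬mild=1−0.83=0.17; AND[min(a, b)] → w = 0.17
R5: ideal=0.77, regular=0.61; AND[min(a, b)] → w = 0.61
Rules with consequent 'average': {R1, R3, R4, R5} → strengths 0.39, 0.73, 0.17, 0.61
Aggregate via t-conorm [max(a, b)]: 0.73

0.73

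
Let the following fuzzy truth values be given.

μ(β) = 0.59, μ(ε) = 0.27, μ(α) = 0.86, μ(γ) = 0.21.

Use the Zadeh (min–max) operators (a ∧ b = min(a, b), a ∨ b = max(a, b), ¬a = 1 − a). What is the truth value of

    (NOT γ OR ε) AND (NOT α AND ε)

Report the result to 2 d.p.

NOT γ = 1 − 0.21 = 0.79
NOT γ OR ε = max(a, b) on (0.79, 0.27) = 0.79
NOT α = 1 − 0.86 = 0.14
NOT α AND ε = min(a, b) on (0.14, 0.27) = 0.14
(NOT γ OR ε) AND (NOT α AND ε) = min(a, b) on (0.79, 0.14) = 0.14

0.14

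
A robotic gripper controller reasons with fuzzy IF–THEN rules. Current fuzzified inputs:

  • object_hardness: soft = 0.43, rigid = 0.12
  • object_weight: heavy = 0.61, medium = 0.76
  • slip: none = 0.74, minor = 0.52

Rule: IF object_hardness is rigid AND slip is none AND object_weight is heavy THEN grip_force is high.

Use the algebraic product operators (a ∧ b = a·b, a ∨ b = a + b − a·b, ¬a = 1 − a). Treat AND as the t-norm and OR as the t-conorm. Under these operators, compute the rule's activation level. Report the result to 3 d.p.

firing strength: rigid=0.12, none=0.74, heavy=0.61; AND[a·b] → w = 0.0542

0.054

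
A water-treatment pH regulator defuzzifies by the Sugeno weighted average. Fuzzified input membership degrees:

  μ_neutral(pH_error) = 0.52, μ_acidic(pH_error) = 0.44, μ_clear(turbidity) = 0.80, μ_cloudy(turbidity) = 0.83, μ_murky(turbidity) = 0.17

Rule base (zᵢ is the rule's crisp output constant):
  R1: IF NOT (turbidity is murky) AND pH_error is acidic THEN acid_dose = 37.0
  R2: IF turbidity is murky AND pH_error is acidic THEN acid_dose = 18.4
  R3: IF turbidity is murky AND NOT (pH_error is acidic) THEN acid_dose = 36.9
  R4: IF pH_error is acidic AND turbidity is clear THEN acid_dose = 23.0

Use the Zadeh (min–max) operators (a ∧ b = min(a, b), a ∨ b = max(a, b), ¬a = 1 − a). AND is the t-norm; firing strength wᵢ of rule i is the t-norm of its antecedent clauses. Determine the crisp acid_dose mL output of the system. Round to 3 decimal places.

29.345

R1 (z=37.0): ¬murky=1−0.17=0.83, acidic=0.44; AND[min(a, b)] → w = 0.44
R2 (z=18.4): murky=0.17, acidic=0.44; AND[min(a, b)] → w = 0.17
R3 (z=36.9): murky=0.17, ¬acidic=1−0.44=0.56; AND[min(a, b)] → w = 0.17
R4 (z=23.0): acidic=0.44, clear=0.80; AND[min(a, b)] → w = 0.44
Weighted average = (0.44·37.0 + 0.17·18.4 + 0.17·36.9 + 0.44·23.0) / (0.44 + 0.17 + 0.17 + 0.44)
  = 35.8010 / 1.2200 = 29.345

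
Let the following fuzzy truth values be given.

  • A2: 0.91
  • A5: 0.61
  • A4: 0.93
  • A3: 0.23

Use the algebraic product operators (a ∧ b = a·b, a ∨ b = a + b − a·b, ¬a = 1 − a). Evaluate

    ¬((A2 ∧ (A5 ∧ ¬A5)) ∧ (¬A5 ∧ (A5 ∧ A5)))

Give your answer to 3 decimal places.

¬A5 = 1 − 0.6100 = 0.3900
A5 ∧ ¬A5 = a·b on (0.6100, 0.3900) = 0.2379
A2 ∧ (A5 ∧ ¬A5) = a·b on (0.9100, 0.2379) = 0.2165
¬A5 = 1 − 0.6100 = 0.3900
A5 ∧ A5 = a·b on (0.6100, 0.6100) = 0.3721
¬A5 ∧ (A5 ∧ A5) = a·b on (0.3900, 0.3721) = 0.1451
(A2 ∧ (A5 ∧ ¬A5)) ∧ (¬A5 ∧ (A5 ∧ A5)) = a·b on (0.2165, 0.1451) = 0.0314
¬((A2 ∧ (A5 ∧ ¬A5)) ∧ (¬A5 ∧ (A5 ∧ A5))) = 1 − 0.0314 = 0.9686

0.969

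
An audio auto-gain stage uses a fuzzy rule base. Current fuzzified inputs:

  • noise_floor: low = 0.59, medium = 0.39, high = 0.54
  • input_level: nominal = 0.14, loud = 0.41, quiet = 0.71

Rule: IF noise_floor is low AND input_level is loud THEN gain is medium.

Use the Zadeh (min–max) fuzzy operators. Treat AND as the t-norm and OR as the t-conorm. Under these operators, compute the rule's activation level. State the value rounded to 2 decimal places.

0.41

firing strength: low=0.59, loud=0.41; AND[min(a, b)] → w = 0.41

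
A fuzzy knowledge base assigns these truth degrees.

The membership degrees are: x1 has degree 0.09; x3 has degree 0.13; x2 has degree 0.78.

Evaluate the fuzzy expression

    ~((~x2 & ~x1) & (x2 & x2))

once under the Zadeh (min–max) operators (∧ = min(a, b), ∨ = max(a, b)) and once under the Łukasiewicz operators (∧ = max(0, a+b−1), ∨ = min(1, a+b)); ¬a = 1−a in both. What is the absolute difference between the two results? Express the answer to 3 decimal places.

0.220

Under Zadeh (min–max):
  ~x2 = 1 − 0.78 = 0.22
  ~x1 = 1 − 0.09 = 0.91
  ~x2 & ~x1 = min(a, b) on (0.22, 0.91) = 0.22
  x2 & x2 = min(a, b) on (0.78, 0.78) = 0.78
  (~x2 & ~x1) & (x2 & x2) = min(a, b) on (0.22, 0.78) = 0.22
  ~((~x2 & ~x1) & (x2 & x2)) = 1 − 0.22 = 0.78
  → value = 0.7800
Under Łukasiewicz:
  ~x2 = 1 − 0.78 = 0.22
  ~x1 = 1 − 0.09 = 0.91
  ~x2 & ~x1 = max(0, a+b−1) on (0.22, 0.91) = 0.13
  x2 & x2 = max(0, a+b−1) on (0.78, 0.78) = 0.56
  (~x2 & ~x1) & (x2 & x2) = max(0, a+b−1) on (0.13, 0.56) = 0.00
  ~((~x2 & ~x1) & (x2 & x2)) = 1 − 0.00 = 1.00
  → value = 1.0000
|0.7800 − 1.0000| = 0.220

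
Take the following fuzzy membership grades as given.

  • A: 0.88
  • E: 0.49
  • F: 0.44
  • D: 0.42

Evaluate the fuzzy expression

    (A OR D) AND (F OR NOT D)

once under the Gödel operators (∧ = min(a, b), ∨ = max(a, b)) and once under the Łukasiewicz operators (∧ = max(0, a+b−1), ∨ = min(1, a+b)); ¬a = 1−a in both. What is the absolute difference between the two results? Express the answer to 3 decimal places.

Under Gödel:
  A OR D = max(a, b) on (0.88, 0.42) = 0.88
  NOT D = 1 − 0.42 = 0.58
  F OR NOT D = max(a, b) on (0.44, 0.58) = 0.58
  (A OR D) AND (F OR NOT D) = min(a, b) on (0.88, 0.58) = 0.58
  → value = 0.5800
Under Łukasiewicz:
  A OR D = min(1, a+b) on (0.88, 0.42) = 1.00
  NOT D = 1 − 0.42 = 0.58
  F OR NOT D = min(1, a+b) on (0.44, 0.58) = 1.00
  (A OR D) AND (F OR NOT D) = max(0, a+b−1) on (1.00, 1.00) = 1.00
  → value = 1.0000
|0.5800 − 1.0000| = 0.420

0.420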